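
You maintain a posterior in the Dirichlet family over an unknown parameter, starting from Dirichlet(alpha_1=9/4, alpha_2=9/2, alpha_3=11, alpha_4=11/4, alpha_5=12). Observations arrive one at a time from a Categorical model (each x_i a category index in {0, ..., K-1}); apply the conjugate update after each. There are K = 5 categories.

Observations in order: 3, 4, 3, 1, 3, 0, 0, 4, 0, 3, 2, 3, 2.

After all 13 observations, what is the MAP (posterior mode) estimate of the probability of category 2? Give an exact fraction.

obs 1: x=3 → posterior Dirichlet(9/4, 9/2, 11, 15/4, 12)
obs 2: x=4 → posterior Dirichlet(9/4, 9/2, 11, 15/4, 13)
obs 3: x=3 → posterior Dirichlet(9/4, 9/2, 11, 19/4, 13)
obs 4: x=1 → posterior Dirichlet(9/4, 11/2, 11, 19/4, 13)
obs 5: x=3 → posterior Dirichlet(9/4, 11/2, 11, 23/4, 13)
obs 6: x=0 → posterior Dirichlet(13/4, 11/2, 11, 23/4, 13)
obs 7: x=0 → posterior Dirichlet(17/4, 11/2, 11, 23/4, 13)
obs 8: x=4 → posterior Dirichlet(17/4, 11/2, 11, 23/4, 14)
obs 9: x=0 → posterior Dirichlet(21/4, 11/2, 11, 23/4, 14)
obs 10: x=3 → posterior Dirichlet(21/4, 11/2, 11, 27/4, 14)
obs 11: x=2 → posterior Dirichlet(21/4, 11/2, 12, 27/4, 14)
obs 12: x=3 → posterior Dirichlet(21/4, 11/2, 12, 31/4, 14)
obs 13: x=2 → posterior Dirichlet(21/4, 11/2, 13, 31/4, 14)

8/27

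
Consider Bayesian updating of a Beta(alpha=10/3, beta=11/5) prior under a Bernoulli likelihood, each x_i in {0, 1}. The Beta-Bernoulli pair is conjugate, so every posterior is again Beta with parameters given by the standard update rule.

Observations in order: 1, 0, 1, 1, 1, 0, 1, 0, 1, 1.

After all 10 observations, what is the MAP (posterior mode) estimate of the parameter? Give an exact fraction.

20/29

obs 1: x=1 → posterior Beta(13/3, 11/5)
obs 2: x=0 → posterior Beta(13/3, 16/5)
obs 3: x=1 → posterior Beta(16/3, 16/5)
obs 4: x=1 → posterior Beta(19/3, 16/5)
obs 5: x=1 → posterior Beta(22/3, 16/5)
obs 6: x=0 → posterior Beta(22/3, 21/5)
obs 7: x=1 → posterior Beta(25/3, 21/5)
obs 8: x=0 → posterior Beta(25/3, 26/5)
obs 9: x=1 → posterior Beta(28/3, 26/5)
obs 10: x=1 → posterior Beta(31/3, 26/5)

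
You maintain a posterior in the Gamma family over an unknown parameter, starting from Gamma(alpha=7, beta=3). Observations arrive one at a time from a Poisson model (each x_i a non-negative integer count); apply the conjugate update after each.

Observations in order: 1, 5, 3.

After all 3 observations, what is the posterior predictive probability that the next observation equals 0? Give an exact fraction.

obs 1: x=1 → posterior Gamma(8, 4)
obs 2: x=5 → posterior Gamma(13, 5)
obs 3: x=3 → posterior Gamma(16, 6)

2821109907456/33232930569601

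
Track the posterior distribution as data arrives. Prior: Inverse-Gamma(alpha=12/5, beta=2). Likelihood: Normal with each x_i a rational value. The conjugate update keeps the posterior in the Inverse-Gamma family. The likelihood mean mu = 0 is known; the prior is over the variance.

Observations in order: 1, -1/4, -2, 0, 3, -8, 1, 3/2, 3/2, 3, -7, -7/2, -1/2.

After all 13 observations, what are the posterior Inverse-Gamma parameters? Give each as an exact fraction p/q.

obs 1: x=1 → posterior Inverse-Gamma(29/10, 5/2)
obs 2: x=-1/4 → posterior Inverse-Gamma(17/5, 81/32)
obs 3: x=-2 → posterior Inverse-Gamma(39/10, 145/32)
obs 4: x=0 → posterior Inverse-Gamma(22/5, 145/32)
obs 5: x=3 → posterior Inverse-Gamma(49/10, 289/32)
obs 6: x=-8 → posterior Inverse-Gamma(27/5, 1313/32)
obs 7: x=1 → posterior Inverse-Gamma(59/10, 1329/32)
obs 8: x=3/2 → posterior Inverse-Gamma(32/5, 1365/32)
obs 9: x=3/2 → posterior Inverse-Gamma(69/10, 1401/32)
obs 10: x=3 → posterior Inverse-Gamma(37/5, 1545/32)
obs 11: x=-7 → posterior Inverse-Gamma(79/10, 2329/32)
obs 12: x=-7/2 → posterior Inverse-Gamma(42/5, 2525/32)
obs 13: x=-1/2 → posterior Inverse-Gamma(89/10, 2529/32)

alpha=89/10, beta=2529/32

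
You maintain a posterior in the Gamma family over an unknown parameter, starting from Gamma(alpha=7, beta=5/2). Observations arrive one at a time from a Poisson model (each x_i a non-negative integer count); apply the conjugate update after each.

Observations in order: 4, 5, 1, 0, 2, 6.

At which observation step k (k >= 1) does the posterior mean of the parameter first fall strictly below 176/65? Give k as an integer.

k = 4

obs 1: x=4 → posterior Gamma(11, 7/2)
obs 2: x=5 → posterior Gamma(16, 9/2)
obs 3: x=1 → posterior Gamma(17, 11/2)
obs 4: x=0 → posterior Gamma(17, 13/2)
obs 5: x=2 → posterior Gamma(19, 15/2)
obs 6: x=6 → posterior Gamma(25, 17/2)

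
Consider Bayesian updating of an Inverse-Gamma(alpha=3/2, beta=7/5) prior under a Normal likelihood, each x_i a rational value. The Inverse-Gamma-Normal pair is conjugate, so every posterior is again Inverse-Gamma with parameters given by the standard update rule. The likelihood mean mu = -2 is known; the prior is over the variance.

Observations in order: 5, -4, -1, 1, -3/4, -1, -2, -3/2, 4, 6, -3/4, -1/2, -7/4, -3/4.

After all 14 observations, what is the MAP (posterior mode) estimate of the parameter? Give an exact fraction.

obs 1: x=5 → posterior Inverse-Gamma(2, 259/10)
obs 2: x=-4 → posterior Inverse-Gamma(5/2, 279/10)
obs 3: x=-1 → posterior Inverse-Gamma(3, 142/5)
obs 4: x=1 → posterior Inverse-Gamma(7/2, 329/10)
obs 5: x=-3/4 → posterior Inverse-Gamma(4, 5389/160)
obs 6: x=-1 → posterior Inverse-Gamma(9/2, 5469/160)
obs 7: x=-2 → posterior Inverse-Gamma(5, 5469/160)
obs 8: x=-3/2 → posterior Inverse-Gamma(11/2, 5489/160)
obs 9: x=4 → posterior Inverse-Gamma(6, 8369/160)
obs 10: x=6 → posterior Inverse-Gamma(13/2, 13489/160)
obs 11: x=-3/4 → posterior Inverse-Gamma(7, 6807/80)
obs 12: x=-1/2 → posterior Inverse-Gamma(15/2, 6897/80)
obs 13: x=-7/4 → posterior Inverse-Gamma(8, 13799/160)
obs 14: x=-3/4 → posterior Inverse-Gamma(17/2, 3481/40)

3481/380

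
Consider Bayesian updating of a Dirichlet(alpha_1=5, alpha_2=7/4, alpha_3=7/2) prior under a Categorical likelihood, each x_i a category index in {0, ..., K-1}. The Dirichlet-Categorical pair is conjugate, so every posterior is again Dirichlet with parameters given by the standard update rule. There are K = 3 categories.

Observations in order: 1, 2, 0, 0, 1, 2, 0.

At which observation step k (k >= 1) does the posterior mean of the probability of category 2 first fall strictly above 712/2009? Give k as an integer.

k = 2

obs 1: x=1 → posterior Dirichlet(5, 11/4, 7/2)
obs 2: x=2 → posterior Dirichlet(5, 11/4, 9/2)
obs 3: x=0 → posterior Dirichlet(6, 11/4, 9/2)
obs 4: x=0 → posterior Dirichlet(7, 11/4, 9/2)
obs 5: x=1 → posterior Dirichlet(7, 15/4, 9/2)
obs 6: x=2 → posterior Dirichlet(7, 15/4, 11/2)
obs 7: x=0 → posterior Dirichlet(8, 15/4, 11/2)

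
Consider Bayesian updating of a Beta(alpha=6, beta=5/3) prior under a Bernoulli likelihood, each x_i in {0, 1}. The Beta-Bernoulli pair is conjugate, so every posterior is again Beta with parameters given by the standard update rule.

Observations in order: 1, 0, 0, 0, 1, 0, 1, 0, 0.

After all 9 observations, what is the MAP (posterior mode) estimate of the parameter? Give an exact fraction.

6/11

obs 1: x=1 → posterior Beta(7, 5/3)
obs 2: x=0 → posterior Beta(7, 8/3)
obs 3: x=0 → posterior Beta(7, 11/3)
obs 4: x=0 → posterior Beta(7, 14/3)
obs 5: x=1 → posterior Beta(8, 14/3)
obs 6: x=0 → posterior Beta(8, 17/3)
obs 7: x=1 → posterior Beta(9, 17/3)
obs 8: x=0 → posterior Beta(9, 20/3)
obs 9: x=0 → posterior Beta(9, 23/3)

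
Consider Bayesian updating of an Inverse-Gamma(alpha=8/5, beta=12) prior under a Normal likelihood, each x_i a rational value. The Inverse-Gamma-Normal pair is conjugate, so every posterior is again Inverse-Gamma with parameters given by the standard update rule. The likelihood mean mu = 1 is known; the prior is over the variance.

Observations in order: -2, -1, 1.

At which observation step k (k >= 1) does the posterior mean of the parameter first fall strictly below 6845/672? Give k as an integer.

obs 1: x=-2 → posterior Inverse-Gamma(21/10, 33/2)
obs 2: x=-1 → posterior Inverse-Gamma(13/5, 37/2)
obs 3: x=1 → posterior Inverse-Gamma(31/10, 37/2)

k = 3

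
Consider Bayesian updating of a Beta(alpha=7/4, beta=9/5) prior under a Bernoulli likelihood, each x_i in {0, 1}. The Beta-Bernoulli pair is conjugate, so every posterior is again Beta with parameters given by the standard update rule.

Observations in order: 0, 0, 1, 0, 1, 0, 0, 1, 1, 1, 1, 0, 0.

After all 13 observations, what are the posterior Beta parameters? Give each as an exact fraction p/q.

obs 1: x=0 → posterior Beta(7/4, 14/5)
obs 2: x=0 → posterior Beta(7/4, 19/5)
obs 3: x=1 → posterior Beta(11/4, 19/5)
obs 4: x=0 → posterior Beta(11/4, 24/5)
obs 5: x=1 → posterior Beta(15/4, 24/5)
obs 6: x=0 → posterior Beta(15/4, 29/5)
obs 7: x=0 → posterior Beta(15/4, 34/5)
obs 8: x=1 → posterior Beta(19/4, 34/5)
obs 9: x=1 → posterior Beta(23/4, 34/5)
obs 10: x=1 → posterior Beta(27/4, 34/5)
obs 11: x=1 → posterior Beta(31/4, 34/5)
obs 12: x=0 → posterior Beta(31/4, 39/5)
obs 13: x=0 → posterior Beta(31/4, 44/5)

alpha=31/4, beta=44/5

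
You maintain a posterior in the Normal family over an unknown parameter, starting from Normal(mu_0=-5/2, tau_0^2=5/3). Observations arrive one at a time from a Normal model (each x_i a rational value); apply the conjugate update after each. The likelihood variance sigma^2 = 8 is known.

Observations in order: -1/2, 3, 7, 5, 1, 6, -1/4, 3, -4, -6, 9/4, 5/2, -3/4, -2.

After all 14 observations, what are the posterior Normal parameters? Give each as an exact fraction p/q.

mu_0=85/376, tau_0^2=20/47

obs 1: x=-1/2 → posterior Normal(-125/58, 40/29)
obs 2: x=3 → posterior Normal(-95/68, 20/17)
obs 3: x=7 → posterior Normal(-25/78, 40/39)
obs 4: x=5 → posterior Normal(25/88, 10/11)
obs 5: x=1 → posterior Normal(5/14, 40/49)
obs 6: x=6 → posterior Normal(95/108, 20/27)
obs 7: x=-1/4 → posterior Normal(185/236, 40/59)
obs 8: x=3 → posterior Normal(245/256, 5/8)
obs 9: x=-4 → posterior Normal(55/92, 40/69)
obs 10: x=-6 → posterior Normal(45/296, 20/37)
obs 11: x=9/4 → posterior Normal(45/158, 40/79)
obs 12: x=5/2 → posterior Normal(5/12, 10/21)
obs 13: x=-3/4 → posterior Normal(125/356, 40/89)
obs 14: x=-2 → posterior Normal(85/376, 20/47)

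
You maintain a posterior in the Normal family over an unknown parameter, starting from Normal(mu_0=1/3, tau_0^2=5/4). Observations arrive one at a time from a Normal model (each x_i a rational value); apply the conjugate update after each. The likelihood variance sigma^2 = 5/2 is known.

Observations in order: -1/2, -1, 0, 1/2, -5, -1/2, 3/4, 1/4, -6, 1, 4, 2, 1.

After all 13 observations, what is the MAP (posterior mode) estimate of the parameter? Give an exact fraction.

obs 1: x=-1/2 → posterior Normal(1/18, 5/6)
obs 2: x=-1 → posterior Normal(-5/24, 5/8)
obs 3: x=0 → posterior Normal(-1/6, 1/2)
obs 4: x=1/2 → posterior Normal(-1/18, 5/12)
obs 5: x=-5 → posterior Normal(-16/21, 5/14)
obs 6: x=-1/2 → posterior Normal(-35/48, 5/16)
obs 7: x=3/4 → posterior Normal(-61/108, 5/18)
obs 8: x=1/4 → posterior Normal(-29/60, 1/4)
obs 9: x=-6 → posterior Normal(-65/66, 5/22)
obs 10: x=1 → posterior Normal(-59/72, 5/24)
obs 11: x=4 → posterior Normal(-35/78, 5/26)
obs 12: x=2 → posterior Normal(-23/84, 5/28)
obs 13: x=1 → posterior Normal(-17/90, 1/6)

-17/90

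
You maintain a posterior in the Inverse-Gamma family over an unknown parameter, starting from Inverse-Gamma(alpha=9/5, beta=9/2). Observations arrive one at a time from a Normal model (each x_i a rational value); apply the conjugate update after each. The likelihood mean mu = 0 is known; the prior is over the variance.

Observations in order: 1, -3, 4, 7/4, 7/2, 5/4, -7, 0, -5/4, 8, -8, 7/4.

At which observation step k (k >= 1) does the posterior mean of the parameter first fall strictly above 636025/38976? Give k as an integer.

obs 1: x=1 → posterior Inverse-Gamma(23/10, 5)
obs 2: x=-3 → posterior Inverse-Gamma(14/5, 19/2)
obs 3: x=4 → posterior Inverse-Gamma(33/10, 35/2)
obs 4: x=7/4 → posterior Inverse-Gamma(19/5, 609/32)
obs 5: x=7/2 → posterior Inverse-Gamma(43/10, 805/32)
obs 6: x=5/4 → posterior Inverse-Gamma(24/5, 415/16)
obs 7: x=-7 → posterior Inverse-Gamma(53/10, 807/16)
obs 8: x=0 → posterior Inverse-Gamma(29/5, 807/16)
obs 9: x=-5/4 → posterior Inverse-Gamma(63/10, 1639/32)
obs 10: x=8 → posterior Inverse-Gamma(34/5, 2663/32)
obs 11: x=-8 → posterior Inverse-Gamma(73/10, 3687/32)
obs 12: x=7/4 → posterior Inverse-Gamma(39/5, 467/4)

k = 11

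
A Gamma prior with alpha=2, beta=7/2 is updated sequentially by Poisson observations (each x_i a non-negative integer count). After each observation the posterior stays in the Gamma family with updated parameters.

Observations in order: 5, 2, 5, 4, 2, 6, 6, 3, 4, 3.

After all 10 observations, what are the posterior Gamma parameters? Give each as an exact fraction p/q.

alpha=42, beta=27/2

obs 1: x=5 → posterior Gamma(7, 9/2)
obs 2: x=2 → posterior Gamma(9, 11/2)
obs 3: x=5 → posterior Gamma(14, 13/2)
obs 4: x=4 → posterior Gamma(18, 15/2)
obs 5: x=2 → posterior Gamma(20, 17/2)
obs 6: x=6 → posterior Gamma(26, 19/2)
obs 7: x=6 → posterior Gamma(32, 21/2)
obs 8: x=3 → posterior Gamma(35, 23/2)
obs 9: x=4 → posterior Gamma(39, 25/2)
obs 10: x=3 → posterior Gamma(42, 27/2)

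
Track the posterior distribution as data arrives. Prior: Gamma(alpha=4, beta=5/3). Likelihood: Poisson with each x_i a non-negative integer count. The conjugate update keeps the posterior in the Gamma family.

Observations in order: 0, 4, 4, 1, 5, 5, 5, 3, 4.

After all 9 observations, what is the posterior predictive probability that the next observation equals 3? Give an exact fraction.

287055570998441806781247877523092288956585071824015982592/1350571686708832152540938380931547726504504680633544921875

obs 1: x=0 → posterior Gamma(4, 8/3)
obs 2: x=4 → posterior Gamma(8, 11/3)
obs 3: x=4 → posterior Gamma(12, 14/3)
obs 4: x=1 → posterior Gamma(13, 17/3)
obs 5: x=5 → posterior Gamma(18, 20/3)
obs 6: x=5 → posterior Gamma(23, 23/3)
obs 7: x=5 → posterior Gamma(28, 26/3)
obs 8: x=3 → posterior Gamma(31, 29/3)
obs 9: x=4 → posterior Gamma(35, 32/3)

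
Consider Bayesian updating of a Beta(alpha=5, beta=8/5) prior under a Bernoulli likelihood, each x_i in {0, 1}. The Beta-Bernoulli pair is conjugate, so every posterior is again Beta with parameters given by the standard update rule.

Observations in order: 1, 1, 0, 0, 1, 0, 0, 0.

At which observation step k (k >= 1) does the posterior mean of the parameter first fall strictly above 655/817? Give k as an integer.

k = 2

obs 1: x=1 → posterior Beta(6, 8/5)
obs 2: x=1 → posterior Beta(7, 8/5)
obs 3: x=0 → posterior Beta(7, 13/5)
obs 4: x=0 → posterior Beta(7, 18/5)
obs 5: x=1 → posterior Beta(8, 18/5)
obs 6: x=0 → posterior Beta(8, 23/5)
obs 7: x=0 → posterior Beta(8, 28/5)
obs 8: x=0 → posterior Beta(8, 33/5)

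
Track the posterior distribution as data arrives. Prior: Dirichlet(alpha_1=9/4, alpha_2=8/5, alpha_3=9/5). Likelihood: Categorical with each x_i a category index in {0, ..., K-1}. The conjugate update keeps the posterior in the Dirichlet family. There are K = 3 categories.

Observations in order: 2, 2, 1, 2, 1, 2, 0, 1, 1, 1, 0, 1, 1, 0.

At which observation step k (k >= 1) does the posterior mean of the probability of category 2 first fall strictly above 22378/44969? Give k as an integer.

obs 1: x=2 → posterior Dirichlet(9/4, 8/5, 14/5)
obs 2: x=2 → posterior Dirichlet(9/4, 8/5, 19/5)
obs 3: x=1 → posterior Dirichlet(9/4, 13/5, 19/5)
obs 4: x=2 → posterior Dirichlet(9/4, 13/5, 24/5)
obs 5: x=1 → posterior Dirichlet(9/4, 18/5, 24/5)
obs 6: x=2 → posterior Dirichlet(9/4, 18/5, 29/5)
obs 7: x=0 → posterior Dirichlet(13/4, 18/5, 29/5)
obs 8: x=1 → posterior Dirichlet(13/4, 23/5, 29/5)
obs 9: x=1 → posterior Dirichlet(13/4, 28/5, 29/5)
obs 10: x=1 → posterior Dirichlet(13/4, 33/5, 29/5)
obs 11: x=0 → posterior Dirichlet(17/4, 33/5, 29/5)
obs 12: x=1 → posterior Dirichlet(17/4, 38/5, 29/5)
obs 13: x=1 → posterior Dirichlet(17/4, 43/5, 29/5)
obs 14: x=0 → posterior Dirichlet(21/4, 43/5, 29/5)

k = 6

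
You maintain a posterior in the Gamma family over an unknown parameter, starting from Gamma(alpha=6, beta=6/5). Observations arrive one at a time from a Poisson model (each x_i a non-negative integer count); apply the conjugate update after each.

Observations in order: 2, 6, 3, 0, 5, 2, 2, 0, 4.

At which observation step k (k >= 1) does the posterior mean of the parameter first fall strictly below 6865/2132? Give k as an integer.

k = 7

obs 1: x=2 → posterior Gamma(8, 11/5)
obs 2: x=6 → posterior Gamma(14, 16/5)
obs 3: x=3 → posterior Gamma(17, 21/5)
obs 4: x=0 → posterior Gamma(17, 26/5)
obs 5: x=5 → posterior Gamma(22, 31/5)
obs 6: x=2 → posterior Gamma(24, 36/5)
obs 7: x=2 → posterior Gamma(26, 41/5)
obs 8: x=0 → posterior Gamma(26, 46/5)
obs 9: x=4 → posterior Gamma(30, 51/5)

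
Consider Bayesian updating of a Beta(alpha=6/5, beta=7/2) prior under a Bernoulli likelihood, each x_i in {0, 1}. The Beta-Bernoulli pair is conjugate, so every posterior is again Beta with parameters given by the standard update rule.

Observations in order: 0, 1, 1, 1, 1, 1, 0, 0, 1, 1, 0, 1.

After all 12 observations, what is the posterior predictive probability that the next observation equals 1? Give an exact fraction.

obs 1: x=0 → posterior Beta(6/5, 9/2)
obs 2: x=1 → posterior Beta(11/5, 9/2)
obs 3: x=1 → posterior Beta(16/5, 9/2)
obs 4: x=1 → posterior Beta(21/5, 9/2)
obs 5: x=1 → posterior Beta(26/5, 9/2)
obs 6: x=1 → posterior Beta(31/5, 9/2)
obs 7: x=0 → posterior Beta(31/5, 11/2)
obs 8: x=0 → posterior Beta(31/5, 13/2)
obs 9: x=1 → posterior Beta(36/5, 13/2)
obs 10: x=1 → posterior Beta(41/5, 13/2)
obs 11: x=0 → posterior Beta(41/5, 15/2)
obs 12: x=1 → posterior Beta(46/5, 15/2)

92/167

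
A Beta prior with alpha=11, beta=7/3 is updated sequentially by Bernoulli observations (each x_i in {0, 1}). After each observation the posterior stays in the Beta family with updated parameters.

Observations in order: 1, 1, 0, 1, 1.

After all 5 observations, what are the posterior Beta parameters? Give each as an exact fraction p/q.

alpha=15, beta=10/3

obs 1: x=1 → posterior Beta(12, 7/3)
obs 2: x=1 → posterior Beta(13, 7/3)
obs 3: x=0 → posterior Beta(13, 10/3)
obs 4: x=1 → posterior Beta(14, 10/3)
obs 5: x=1 → posterior Beta(15, 10/3)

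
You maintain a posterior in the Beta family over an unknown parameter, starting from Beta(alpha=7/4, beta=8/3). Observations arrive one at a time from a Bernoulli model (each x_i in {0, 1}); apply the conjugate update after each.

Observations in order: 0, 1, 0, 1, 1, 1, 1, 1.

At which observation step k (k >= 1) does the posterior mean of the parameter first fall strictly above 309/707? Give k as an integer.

k = 4

obs 1: x=0 → posterior Beta(7/4, 11/3)
obs 2: x=1 → posterior Beta(11/4, 11/3)
obs 3: x=0 → posterior Beta(11/4, 14/3)
obs 4: x=1 → posterior Beta(15/4, 14/3)
obs 5: x=1 → posterior Beta(19/4, 14/3)
obs 6: x=1 → posterior Beta(23/4, 14/3)
obs 7: x=1 → posterior Beta(27/4, 14/3)
obs 8: x=1 → posterior Beta(31/4, 14/3)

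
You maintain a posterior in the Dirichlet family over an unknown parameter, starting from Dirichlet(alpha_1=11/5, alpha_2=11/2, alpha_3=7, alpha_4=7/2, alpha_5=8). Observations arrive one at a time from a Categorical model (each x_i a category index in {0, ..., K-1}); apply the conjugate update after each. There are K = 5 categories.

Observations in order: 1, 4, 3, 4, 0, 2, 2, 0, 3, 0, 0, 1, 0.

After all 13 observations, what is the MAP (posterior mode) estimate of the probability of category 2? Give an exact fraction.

40/171

obs 1: x=1 → posterior Dirichlet(11/5, 13/2, 7, 7/2, 8)
obs 2: x=4 → posterior Dirichlet(11/5, 13/2, 7, 7/2, 9)
obs 3: x=3 → posterior Dirichlet(11/5, 13/2, 7, 9/2, 9)
obs 4: x=4 → posterior Dirichlet(11/5, 13/2, 7, 9/2, 10)
obs 5: x=0 → posterior Dirichlet(16/5, 13/2, 7, 9/2, 10)
obs 6: x=2 → posterior Dirichlet(16/5, 13/2, 8, 9/2, 10)
obs 7: x=2 → posterior Dirichlet(16/5, 13/2, 9, 9/2, 10)
obs 8: x=0 → posterior Dirichlet(21/5, 13/2, 9, 9/2, 10)
obs 9: x=3 → posterior Dirichlet(21/5, 13/2, 9, 11/2, 10)
obs 10: x=0 → posterior Dirichlet(26/5, 13/2, 9, 11/2, 10)
obs 11: x=0 → posterior Dirichlet(31/5, 13/2, 9, 11/2, 10)
obs 12: x=1 → posterior Dirichlet(31/5, 15/2, 9, 11/2, 10)
obs 13: x=0 → posterior Dirichlet(36/5, 15/2, 9, 11/2, 10)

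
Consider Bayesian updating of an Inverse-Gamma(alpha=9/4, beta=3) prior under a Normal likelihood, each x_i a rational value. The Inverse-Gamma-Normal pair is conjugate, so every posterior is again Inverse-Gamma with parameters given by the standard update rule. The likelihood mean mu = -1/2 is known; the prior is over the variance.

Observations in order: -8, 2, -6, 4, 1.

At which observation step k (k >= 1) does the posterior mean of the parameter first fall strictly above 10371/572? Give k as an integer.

k = 4

obs 1: x=-8 → posterior Inverse-Gamma(11/4, 249/8)
obs 2: x=2 → posterior Inverse-Gamma(13/4, 137/4)
obs 3: x=-6 → posterior Inverse-Gamma(15/4, 395/8)
obs 4: x=4 → posterior Inverse-Gamma(17/4, 119/2)
obs 5: x=1 → posterior Inverse-Gamma(19/4, 485/8)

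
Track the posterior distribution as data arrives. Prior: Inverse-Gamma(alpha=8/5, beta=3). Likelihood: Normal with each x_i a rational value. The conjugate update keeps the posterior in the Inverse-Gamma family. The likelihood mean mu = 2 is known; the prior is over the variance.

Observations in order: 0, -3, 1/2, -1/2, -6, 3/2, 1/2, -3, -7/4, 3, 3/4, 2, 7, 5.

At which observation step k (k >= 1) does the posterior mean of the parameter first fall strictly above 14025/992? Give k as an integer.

k = 5

obs 1: x=0 → posterior Inverse-Gamma(21/10, 5)
obs 2: x=-3 → posterior Inverse-Gamma(13/5, 35/2)
obs 3: x=1/2 → posterior Inverse-Gamma(31/10, 149/8)
obs 4: x=-1/2 → posterior Inverse-Gamma(18/5, 87/4)
obs 5: x=-6 → posterior Inverse-Gamma(41/10, 215/4)
obs 6: x=3/2 → posterior Inverse-Gamma(23/5, 431/8)
obs 7: x=1/2 → posterior Inverse-Gamma(51/10, 55)
obs 8: x=-3 → posterior Inverse-Gamma(28/5, 135/2)
obs 9: x=-7/4 → posterior Inverse-Gamma(61/10, 2385/32)
obs 10: x=3 → posterior Inverse-Gamma(33/5, 2401/32)
obs 11: x=3/4 → posterior Inverse-Gamma(71/10, 1213/16)
obs 12: x=2 → posterior Inverse-Gamma(38/5, 1213/16)
obs 13: x=7 → posterior Inverse-Gamma(81/10, 1413/16)
obs 14: x=5 → posterior Inverse-Gamma(43/5, 1485/16)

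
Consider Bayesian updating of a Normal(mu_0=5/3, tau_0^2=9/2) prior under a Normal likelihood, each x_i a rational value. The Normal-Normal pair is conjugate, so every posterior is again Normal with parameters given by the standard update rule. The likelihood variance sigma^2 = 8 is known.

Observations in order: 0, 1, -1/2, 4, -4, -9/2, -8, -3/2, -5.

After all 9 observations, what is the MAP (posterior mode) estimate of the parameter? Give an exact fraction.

obs 1: x=0 → posterior Normal(16/15, 72/25)
obs 2: x=1 → posterior Normal(107/102, 36/17)
obs 3: x=-1/2 → posterior Normal(187/258, 72/43)
obs 4: x=4 → posterior Normal(31/24, 18/13)
obs 5: x=-4 → posterior Normal(187/366, 72/61)
obs 6: x=-9/2 → posterior Normal(-2/15, 36/35)
obs 7: x=-8 → posterior Normal(-244/237, 72/79)
obs 8: x=-3/2 → posterior Normal(-569/528, 9/11)
obs 9: x=-5 → posterior Normal(-839/582, 72/97)

-839/582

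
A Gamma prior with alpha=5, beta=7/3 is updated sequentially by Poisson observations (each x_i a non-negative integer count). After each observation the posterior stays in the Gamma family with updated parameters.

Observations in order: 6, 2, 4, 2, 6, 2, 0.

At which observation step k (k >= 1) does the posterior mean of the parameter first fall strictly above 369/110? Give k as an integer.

k = 5

obs 1: x=6 → posterior Gamma(11, 10/3)
obs 2: x=2 → posterior Gamma(13, 13/3)
obs 3: x=4 → posterior Gamma(17, 16/3)
obs 4: x=2 → posterior Gamma(19, 19/3)
obs 5: x=6 → posterior Gamma(25, 22/3)
obs 6: x=2 → posterior Gamma(27, 25/3)
obs 7: x=0 → posterior Gamma(27, 28/3)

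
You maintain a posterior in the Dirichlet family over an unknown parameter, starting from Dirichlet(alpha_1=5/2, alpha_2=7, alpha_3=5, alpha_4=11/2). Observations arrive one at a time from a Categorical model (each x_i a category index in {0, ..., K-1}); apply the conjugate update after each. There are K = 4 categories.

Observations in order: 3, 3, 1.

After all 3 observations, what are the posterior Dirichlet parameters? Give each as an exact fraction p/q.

obs 1: x=3 → posterior Dirichlet(5/2, 7, 5, 13/2)
obs 2: x=3 → posterior Dirichlet(5/2, 7, 5, 15/2)
obs 3: x=1 → posterior Dirichlet(5/2, 8, 5, 15/2)

alpha_1=5/2, alpha_2=8, alpha_3=5, alpha_4=15/2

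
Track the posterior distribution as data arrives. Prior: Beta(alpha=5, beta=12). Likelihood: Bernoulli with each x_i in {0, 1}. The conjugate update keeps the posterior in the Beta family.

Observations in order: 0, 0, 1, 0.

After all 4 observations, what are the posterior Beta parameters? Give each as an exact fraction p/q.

obs 1: x=0 → posterior Beta(5, 13)
obs 2: x=0 → posterior Beta(5, 14)
obs 3: x=1 → posterior Beta(6, 14)
obs 4: x=0 → posterior Beta(6, 15)

alpha=6, beta=15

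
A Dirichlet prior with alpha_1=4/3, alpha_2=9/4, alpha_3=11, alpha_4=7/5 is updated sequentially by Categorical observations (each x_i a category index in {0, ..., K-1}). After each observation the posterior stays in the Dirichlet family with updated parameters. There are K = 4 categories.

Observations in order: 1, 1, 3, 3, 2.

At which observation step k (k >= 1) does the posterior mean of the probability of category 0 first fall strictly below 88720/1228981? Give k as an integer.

k = 3

obs 1: x=1 → posterior Dirichlet(4/3, 13/4, 11, 7/5)
obs 2: x=1 → posterior Dirichlet(4/3, 17/4, 11, 7/5)
obs 3: x=3 → posterior Dirichlet(4/3, 17/4, 11, 12/5)
obs 4: x=3 → posterior Dirichlet(4/3, 17/4, 11, 17/5)
obs 5: x=2 → posterior Dirichlet(4/3, 17/4, 12, 17/5)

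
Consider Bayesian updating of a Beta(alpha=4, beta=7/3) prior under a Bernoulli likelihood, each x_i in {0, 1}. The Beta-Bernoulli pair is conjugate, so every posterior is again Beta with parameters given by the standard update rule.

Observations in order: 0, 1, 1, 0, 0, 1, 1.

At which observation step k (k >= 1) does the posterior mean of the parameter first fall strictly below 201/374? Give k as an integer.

obs 1: x=0 → posterior Beta(4, 10/3)
obs 2: x=1 → posterior Beta(5, 10/3)
obs 3: x=1 → posterior Beta(6, 10/3)
obs 4: x=0 → posterior Beta(6, 13/3)
obs 5: x=0 → posterior Beta(6, 16/3)
obs 6: x=1 → posterior Beta(7, 16/3)
obs 7: x=1 → posterior Beta(8, 16/3)

k = 5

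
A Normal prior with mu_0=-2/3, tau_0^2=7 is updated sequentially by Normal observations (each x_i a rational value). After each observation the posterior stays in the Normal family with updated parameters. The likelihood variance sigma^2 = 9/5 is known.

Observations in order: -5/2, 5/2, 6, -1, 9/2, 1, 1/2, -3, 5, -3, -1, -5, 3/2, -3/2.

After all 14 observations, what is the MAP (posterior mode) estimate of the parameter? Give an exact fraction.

obs 1: x=-5/2 → posterior Normal(-17/8, 63/44)
obs 2: x=5/2 → posterior Normal(-6/79, 63/79)
obs 3: x=6 → posterior Normal(34/19, 21/38)
obs 4: x=-1 → posterior Normal(169/149, 63/149)
obs 5: x=9/2 → posterior Normal(653/368, 63/184)
obs 6: x=1 → posterior Normal(241/146, 21/73)
obs 7: x=1/2 → posterior Normal(379/254, 63/254)
obs 8: x=-3 → posterior Normal(274/289, 63/289)
obs 9: x=5 → posterior Normal(449/324, 7/36)
obs 10: x=-3 → posterior Normal(344/359, 63/359)
obs 11: x=-1 → posterior Normal(309/394, 63/394)
obs 12: x=-5 → posterior Normal(134/429, 21/143)
obs 13: x=3/2 → posterior Normal(373/928, 63/464)
obs 14: x=-3/2 → posterior Normal(134/499, 63/499)

134/499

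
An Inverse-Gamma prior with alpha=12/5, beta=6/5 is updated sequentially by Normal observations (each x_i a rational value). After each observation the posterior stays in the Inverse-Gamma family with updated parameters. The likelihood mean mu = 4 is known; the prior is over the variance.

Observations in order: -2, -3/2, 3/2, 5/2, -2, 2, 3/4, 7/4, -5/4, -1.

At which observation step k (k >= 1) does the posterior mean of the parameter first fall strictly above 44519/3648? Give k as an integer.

k = 2

obs 1: x=-2 → posterior Inverse-Gamma(29/10, 96/5)
obs 2: x=-3/2 → posterior Inverse-Gamma(17/5, 1373/40)
obs 3: x=3/2 → posterior Inverse-Gamma(39/10, 749/20)
obs 4: x=5/2 → posterior Inverse-Gamma(22/5, 1543/40)
obs 5: x=-2 → posterior Inverse-Gamma(49/10, 2263/40)
obs 6: x=2 → posterior Inverse-Gamma(27/5, 2343/40)
obs 7: x=3/4 → posterior Inverse-Gamma(59/10, 10217/160)
obs 8: x=7/4 → posterior Inverse-Gamma(32/5, 5311/80)
obs 9: x=-5/4 → posterior Inverse-Gamma(69/10, 12827/160)
obs 10: x=-1 → posterior Inverse-Gamma(37/5, 14827/160)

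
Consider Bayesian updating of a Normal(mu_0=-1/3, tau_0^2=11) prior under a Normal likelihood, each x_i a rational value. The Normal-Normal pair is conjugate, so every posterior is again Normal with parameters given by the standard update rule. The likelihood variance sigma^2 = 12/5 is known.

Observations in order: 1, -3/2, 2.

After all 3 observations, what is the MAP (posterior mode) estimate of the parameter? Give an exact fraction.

157/354

obs 1: x=1 → posterior Normal(51/67, 132/67)
obs 2: x=-3/2 → posterior Normal(-63/244, 66/61)
obs 3: x=2 → posterior Normal(157/354, 44/59)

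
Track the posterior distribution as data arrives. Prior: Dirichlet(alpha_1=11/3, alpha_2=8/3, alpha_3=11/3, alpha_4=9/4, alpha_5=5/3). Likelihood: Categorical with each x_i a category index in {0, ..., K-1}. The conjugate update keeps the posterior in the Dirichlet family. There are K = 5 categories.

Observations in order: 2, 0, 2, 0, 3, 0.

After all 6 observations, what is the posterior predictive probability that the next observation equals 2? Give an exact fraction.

68/239

obs 1: x=2 → posterior Dirichlet(11/3, 8/3, 14/3, 9/4, 5/3)
obs 2: x=0 → posterior Dirichlet(14/3, 8/3, 14/3, 9/4, 5/3)
obs 3: x=2 → posterior Dirichlet(14/3, 8/3, 17/3, 9/4, 5/3)
obs 4: x=0 → posterior Dirichlet(17/3, 8/3, 17/3, 9/4, 5/3)
obs 5: x=3 → posterior Dirichlet(17/3, 8/3, 17/3, 13/4, 5/3)
obs 6: x=0 → posterior Dirichlet(20/3, 8/3, 17/3, 13/4, 5/3)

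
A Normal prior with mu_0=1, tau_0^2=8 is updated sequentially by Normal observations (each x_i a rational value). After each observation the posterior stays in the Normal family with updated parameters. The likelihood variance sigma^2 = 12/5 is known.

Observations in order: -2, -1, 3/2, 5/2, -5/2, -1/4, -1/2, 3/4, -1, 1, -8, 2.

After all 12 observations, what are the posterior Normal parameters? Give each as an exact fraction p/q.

mu_0=-24/41, tau_0^2=8/41

obs 1: x=-2 → posterior Normal(-17/13, 24/13)
obs 2: x=-1 → posterior Normal(-27/23, 24/23)
obs 3: x=3/2 → posterior Normal(-4/11, 8/11)
obs 4: x=5/2 → posterior Normal(13/43, 24/43)
obs 5: x=-5/2 → posterior Normal(-12/53, 24/53)
obs 6: x=-1/4 → posterior Normal(-29/126, 8/21)
obs 7: x=-1/2 → posterior Normal(-39/146, 24/73)
obs 8: x=3/4 → posterior Normal(-12/83, 24/83)
obs 9: x=-1 → posterior Normal(-22/93, 8/31)
obs 10: x=1 → posterior Normal(-12/103, 24/103)
obs 11: x=-8 → posterior Normal(-92/113, 24/113)
obs 12: x=2 → posterior Normal(-24/41, 8/41)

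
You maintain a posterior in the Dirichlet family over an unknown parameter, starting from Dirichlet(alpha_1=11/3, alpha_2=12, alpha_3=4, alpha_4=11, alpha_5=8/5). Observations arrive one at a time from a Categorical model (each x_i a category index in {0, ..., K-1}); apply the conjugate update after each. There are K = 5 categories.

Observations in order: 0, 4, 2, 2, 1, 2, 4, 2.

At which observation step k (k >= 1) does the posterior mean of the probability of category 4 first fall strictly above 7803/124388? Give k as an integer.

k = 2

obs 1: x=0 → posterior Dirichlet(14/3, 12, 4, 11, 8/5)
obs 2: x=4 → posterior Dirichlet(14/3, 12, 4, 11, 13/5)
obs 3: x=2 → posterior Dirichlet(14/3, 12, 5, 11, 13/5)
obs 4: x=2 → posterior Dirichlet(14/3, 12, 6, 11, 13/5)
obs 5: x=1 → posterior Dirichlet(14/3, 13, 6, 11, 13/5)
obs 6: x=2 → posterior Dirichlet(14/3, 13, 7, 11, 13/5)
obs 7: x=4 → posterior Dirichlet(14/3, 13, 7, 11, 18/5)
obs 8: x=2 → posterior Dirichlet(14/3, 13, 8, 11, 18/5)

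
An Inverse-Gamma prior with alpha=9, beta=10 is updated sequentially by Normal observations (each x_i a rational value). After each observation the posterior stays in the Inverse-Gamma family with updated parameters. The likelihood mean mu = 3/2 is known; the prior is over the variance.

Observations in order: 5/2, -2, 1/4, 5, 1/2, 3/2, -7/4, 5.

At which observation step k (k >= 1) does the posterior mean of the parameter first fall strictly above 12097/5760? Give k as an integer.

obs 1: x=5/2 → posterior Inverse-Gamma(19/2, 21/2)
obs 2: x=-2 → posterior Inverse-Gamma(10, 133/8)
obs 3: x=1/4 → posterior Inverse-Gamma(21/2, 557/32)
obs 4: x=5 → posterior Inverse-Gamma(11, 753/32)
obs 5: x=1/2 → posterior Inverse-Gamma(23/2, 769/32)
obs 6: x=3/2 → posterior Inverse-Gamma(12, 769/32)
obs 7: x=-7/4 → posterior Inverse-Gamma(25/2, 469/16)
obs 8: x=5 → posterior Inverse-Gamma(13, 567/16)

k = 4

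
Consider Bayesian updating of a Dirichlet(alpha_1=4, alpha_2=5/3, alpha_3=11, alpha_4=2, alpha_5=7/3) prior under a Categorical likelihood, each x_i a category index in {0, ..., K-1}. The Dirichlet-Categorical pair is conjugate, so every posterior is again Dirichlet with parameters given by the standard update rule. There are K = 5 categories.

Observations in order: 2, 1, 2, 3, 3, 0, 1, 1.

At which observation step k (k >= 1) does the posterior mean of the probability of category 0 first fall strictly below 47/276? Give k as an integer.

k = 3

obs 1: x=2 → posterior Dirichlet(4, 5/3, 12, 2, 7/3)
obs 2: x=1 → posterior Dirichlet(4, 8/3, 12, 2, 7/3)
obs 3: x=2 → posterior Dirichlet(4, 8/3, 13, 2, 7/3)
obs 4: x=3 → posterior Dirichlet(4, 8/3, 13, 3, 7/3)
obs 5: x=3 → posterior Dirichlet(4, 8/3, 13, 4, 7/3)
obs 6: x=0 → posterior Dirichlet(5, 8/3, 13, 4, 7/3)
obs 7: x=1 → posterior Dirichlet(5, 11/3, 13, 4, 7/3)
obs 8: x=1 → posterior Dirichlet(5, 14/3, 13, 4, 7/3)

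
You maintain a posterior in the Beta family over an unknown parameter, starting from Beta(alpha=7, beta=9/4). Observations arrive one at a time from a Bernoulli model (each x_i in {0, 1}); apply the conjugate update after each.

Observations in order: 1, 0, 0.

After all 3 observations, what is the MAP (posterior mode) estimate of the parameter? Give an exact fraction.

28/41

obs 1: x=1 → posterior Beta(8, 9/4)
obs 2: x=0 → posterior Beta(8, 13/4)
obs 3: x=0 → posterior Beta(8, 17/4)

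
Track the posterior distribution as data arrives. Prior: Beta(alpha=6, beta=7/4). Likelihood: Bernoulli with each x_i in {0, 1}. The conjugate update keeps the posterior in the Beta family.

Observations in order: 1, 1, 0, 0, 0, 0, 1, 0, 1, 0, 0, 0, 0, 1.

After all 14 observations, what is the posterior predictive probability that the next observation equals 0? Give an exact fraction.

obs 1: x=1 → posterior Beta(7, 7/4)
obs 2: x=1 → posterior Beta(8, 7/4)
obs 3: x=0 → posterior Beta(8, 11/4)
obs 4: x=0 → posterior Beta(8, 15/4)
obs 5: x=0 → posterior Beta(8, 19/4)
obs 6: x=0 → posterior Beta(8, 23/4)
obs 7: x=1 → posterior Beta(9, 23/4)
obs 8: x=0 → posterior Beta(9, 27/4)
obs 9: x=1 → posterior Beta(10, 27/4)
obs 10: x=0 → posterior Beta(10, 31/4)
obs 11: x=0 → posterior Beta(10, 35/4)
obs 12: x=0 → posterior Beta(10, 39/4)
obs 13: x=0 → posterior Beta(10, 43/4)
obs 14: x=1 → posterior Beta(11, 43/4)

43/87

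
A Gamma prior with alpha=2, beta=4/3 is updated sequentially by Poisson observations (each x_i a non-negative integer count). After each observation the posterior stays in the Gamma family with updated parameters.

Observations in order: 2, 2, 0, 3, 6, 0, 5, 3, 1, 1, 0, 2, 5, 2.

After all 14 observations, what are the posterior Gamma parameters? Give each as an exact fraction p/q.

obs 1: x=2 → posterior Gamma(4, 7/3)
obs 2: x=2 → posterior Gamma(6, 10/3)
obs 3: x=0 → posterior Gamma(6, 13/3)
obs 4: x=3 → posterior Gamma(9, 16/3)
obs 5: x=6 → posterior Gamma(15, 19/3)
obs 6: x=0 → posterior Gamma(15, 22/3)
obs 7: x=5 → posterior Gamma(20, 25/3)
obs 8: x=3 → posterior Gamma(23, 28/3)
obs 9: x=1 → posterior Gamma(24, 31/3)
obs 10: x=1 → posterior Gamma(25, 34/3)
obs 11: x=0 → posterior Gamma(25, 37/3)
obs 12: x=2 → posterior Gamma(27, 40/3)
obs 13: x=5 → posterior Gamma(32, 43/3)
obs 14: x=2 → posterior Gamma(34, 46/3)

alpha=34, beta=46/3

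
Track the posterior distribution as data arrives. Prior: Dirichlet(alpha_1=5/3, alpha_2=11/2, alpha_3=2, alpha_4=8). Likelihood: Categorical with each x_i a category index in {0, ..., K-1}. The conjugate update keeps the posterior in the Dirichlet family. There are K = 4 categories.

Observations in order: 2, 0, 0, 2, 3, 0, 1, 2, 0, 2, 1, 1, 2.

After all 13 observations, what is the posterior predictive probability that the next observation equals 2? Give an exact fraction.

42/181

obs 1: x=2 → posterior Dirichlet(5/3, 11/2, 3, 8)
obs 2: x=0 → posterior Dirichlet(8/3, 11/2, 3, 8)
obs 3: x=0 → posterior Dirichlet(11/3, 11/2, 3, 8)
obs 4: x=2 → posterior Dirichlet(11/3, 11/2, 4, 8)
obs 5: x=3 → posterior Dirichlet(11/3, 11/2, 4, 9)
obs 6: x=0 → posterior Dirichlet(14/3, 11/2, 4, 9)
obs 7: x=1 → posterior Dirichlet(14/3, 13/2, 4, 9)
obs 8: x=2 → posterior Dirichlet(14/3, 13/2, 5, 9)
obs 9: x=0 → posterior Dirichlet(17/3, 13/2, 5, 9)
obs 10: x=2 → posterior Dirichlet(17/3, 13/2, 6, 9)
obs 11: x=1 → posterior Dirichlet(17/3, 15/2, 6, 9)
obs 12: x=1 → posterior Dirichlet(17/3, 17/2, 6, 9)
obs 13: x=2 → posterior Dirichlet(17/3, 17/2, 7, 9)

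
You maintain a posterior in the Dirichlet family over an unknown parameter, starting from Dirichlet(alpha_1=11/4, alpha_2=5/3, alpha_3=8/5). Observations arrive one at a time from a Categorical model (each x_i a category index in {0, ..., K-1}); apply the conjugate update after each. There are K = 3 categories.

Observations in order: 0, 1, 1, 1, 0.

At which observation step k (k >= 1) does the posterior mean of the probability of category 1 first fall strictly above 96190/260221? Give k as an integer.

obs 1: x=0 → posterior Dirichlet(15/4, 5/3, 8/5)
obs 2: x=1 → posterior Dirichlet(15/4, 8/3, 8/5)
obs 3: x=1 → posterior Dirichlet(15/4, 11/3, 8/5)
obs 4: x=1 → posterior Dirichlet(15/4, 14/3, 8/5)
obs 5: x=0 → posterior Dirichlet(19/4, 14/3, 8/5)

k = 3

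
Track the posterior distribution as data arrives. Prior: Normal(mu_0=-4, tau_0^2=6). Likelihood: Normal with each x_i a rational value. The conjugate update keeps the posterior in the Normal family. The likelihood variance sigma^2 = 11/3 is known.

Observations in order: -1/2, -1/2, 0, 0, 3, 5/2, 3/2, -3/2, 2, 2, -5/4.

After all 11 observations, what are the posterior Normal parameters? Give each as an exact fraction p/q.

obs 1: x=-1/2 → posterior Normal(-53/29, 66/29)
obs 2: x=-1/2 → posterior Normal(-62/47, 66/47)
obs 3: x=0 → posterior Normal(-62/65, 66/65)
obs 4: x=0 → posterior Normal(-62/83, 66/83)
obs 5: x=3 → posterior Normal(-8/101, 66/101)
obs 6: x=5/2 → posterior Normal(37/119, 66/119)
obs 7: x=3/2 → posterior Normal(64/137, 66/137)
obs 8: x=-3/2 → posterior Normal(37/155, 66/155)
obs 9: x=2 → posterior Normal(73/173, 66/173)
obs 10: x=2 → posterior Normal(109/191, 66/191)
obs 11: x=-5/4 → posterior Normal(173/418, 6/19)

mu_0=173/418, tau_0^2=6/19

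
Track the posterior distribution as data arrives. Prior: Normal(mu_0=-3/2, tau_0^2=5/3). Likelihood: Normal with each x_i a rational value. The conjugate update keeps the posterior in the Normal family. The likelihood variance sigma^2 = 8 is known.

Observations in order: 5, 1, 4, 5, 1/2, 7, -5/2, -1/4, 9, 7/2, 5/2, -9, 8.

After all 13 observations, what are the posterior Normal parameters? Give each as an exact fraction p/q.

mu_0=531/356, tau_0^2=40/89

obs 1: x=5 → posterior Normal(-11/29, 40/29)
obs 2: x=1 → posterior Normal(-3/17, 20/17)
obs 3: x=4 → posterior Normal(14/39, 40/39)
obs 4: x=5 → posterior Normal(39/44, 10/11)
obs 5: x=1/2 → posterior Normal(83/98, 40/49)
obs 6: x=7 → posterior Normal(17/12, 20/27)
obs 7: x=-5/2 → posterior Normal(64/59, 40/59)
obs 8: x=-1/4 → posterior Normal(251/256, 5/8)
obs 9: x=9 → posterior Normal(431/276, 40/69)
obs 10: x=7/2 → posterior Normal(501/296, 20/37)
obs 11: x=5/2 → posterior Normal(551/316, 40/79)
obs 12: x=-9 → posterior Normal(53/48, 10/21)
obs 13: x=8 → posterior Normal(531/356, 40/89)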